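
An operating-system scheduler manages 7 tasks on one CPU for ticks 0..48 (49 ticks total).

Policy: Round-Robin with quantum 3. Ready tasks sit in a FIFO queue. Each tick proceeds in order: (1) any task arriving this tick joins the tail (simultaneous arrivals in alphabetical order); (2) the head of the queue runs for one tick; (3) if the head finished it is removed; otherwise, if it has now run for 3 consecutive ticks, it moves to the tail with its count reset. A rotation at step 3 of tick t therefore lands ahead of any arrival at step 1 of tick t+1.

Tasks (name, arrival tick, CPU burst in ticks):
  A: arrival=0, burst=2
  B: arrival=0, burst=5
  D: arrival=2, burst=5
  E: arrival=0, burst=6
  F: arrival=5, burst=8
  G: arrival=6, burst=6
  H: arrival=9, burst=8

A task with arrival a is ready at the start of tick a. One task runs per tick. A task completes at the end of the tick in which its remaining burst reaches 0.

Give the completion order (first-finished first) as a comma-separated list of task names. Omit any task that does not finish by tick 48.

completion order = A, B, E, D, G, F, H

t=0: queue=[A,B,E] q_used=0 → run A
t=1: queue=[A,B,E] q_used=1 → run A
t=2: queue=[B,E,D] q_used=0 → run B
t=3: queue=[B,E,D] q_used=1 → run B
t=4: queue=[B,E,D] q_used=2 → run B
t=5: queue=[E,D,B,F] q_used=0 → run E
t=6: queue=[E,D,B,F,G] q_used=1 → run E
t=7: queue=[E,D,B,F,G] q_used=2 → run E
t=8: queue=[D,B,F,G,E] q_used=0 → run D
t=9: queue=[D,B,F,G,E,H] q_used=1 → run D
t=10: queue=[D,B,F,G,E,H] q_used=2 → run D
t=11: queue=[B,F,G,E,H,D] q_used=0 → run B
t=12: queue=[B,F,G,E,H,D] q_used=1 → run B
t=13: queue=[F,G,E,H,D] q_used=0 → run F
t=14: queue=[F,G,E,H,D] q_used=1 → run F
t=15: queue=[F,G,E,H,D] q_used=2 → run F
t=16: queue=[G,E,H,D,F] q_used=0 → run G
t=17: queue=[G,E,H,D,F] q_used=1 → run G
t=18: queue=[G,E,H,D,F] q_used=2 → run G
t=19: queue=[E,H,D,F,G] q_used=0 → run E
t=20: queue=[E,H,D,F,G] q_used=1 → run E
t=21: queue=[E,H,D,F,G] q_used=2 → run E
t=22: queue=[H,D,F,G] q_used=0 → run H
t=23: queue=[H,D,F,G] q_used=1 → run H
t=24: queue=[H,D,F,G] q_used=2 → run H
t=25: queue=[D,F,G,H] q_used=0 → run D
t=26: queue=[D,F,G,H] q_used=1 → run D
t=27: queue=[F,G,H] q_used=0 → run F
t=28: queue=[F,G,H] q_used=1 → run F
t=29: queue=[F,G,H] q_used=2 → run F
t=30: queue=[G,H,F] q_used=0 → run G
t=31: queue=[G,H,F] q_used=1 → run G
t=32: queue=[G,H,F] q_used=2 → run G
t=33: queue=[H,F] q_used=0 → run H
t=34: queue=[H,F] q_used=1 → run H
t=35: queue=[H,F] q_used=2 → run H
t=36: queue=[F,H] q_used=0 → run F
t=37: queue=[F,H] q_used=1 → run F
t=38: queue=[H] q_used=0 → run H
t=39: queue=[H] q_used=1 → run H
t=40: (idle)
t=41: (idle)
t=42: (idle)
t=43: (idle)
t=44: (idle)
t=45: (idle)
t=46: (idle)
t=47: (idle)
t=48: (idle)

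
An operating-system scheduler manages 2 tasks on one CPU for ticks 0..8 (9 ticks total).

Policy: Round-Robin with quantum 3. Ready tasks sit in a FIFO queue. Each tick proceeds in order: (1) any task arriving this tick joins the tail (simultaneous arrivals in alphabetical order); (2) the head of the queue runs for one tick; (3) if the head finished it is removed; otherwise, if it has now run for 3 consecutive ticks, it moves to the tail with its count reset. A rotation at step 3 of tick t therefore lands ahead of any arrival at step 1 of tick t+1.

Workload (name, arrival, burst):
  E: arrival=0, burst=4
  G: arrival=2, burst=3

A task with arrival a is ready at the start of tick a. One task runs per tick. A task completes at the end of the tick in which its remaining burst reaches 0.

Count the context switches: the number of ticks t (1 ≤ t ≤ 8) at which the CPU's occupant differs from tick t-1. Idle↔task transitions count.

context switches = 3

t=0: queue=[E] q_used=0 → run E
t=1: queue=[E] q_used=1 → run E
t=2: queue=[E,G] q_used=2 → run E
t=3: queue=[G,E] q_used=0 → run G
t=4: queue=[G,E] q_used=1 → run G
t=5: queue=[G,E] q_used=2 → run G
t=6: queue=[E] q_used=0 → run E
t=7: (idle)
t=8: (idle)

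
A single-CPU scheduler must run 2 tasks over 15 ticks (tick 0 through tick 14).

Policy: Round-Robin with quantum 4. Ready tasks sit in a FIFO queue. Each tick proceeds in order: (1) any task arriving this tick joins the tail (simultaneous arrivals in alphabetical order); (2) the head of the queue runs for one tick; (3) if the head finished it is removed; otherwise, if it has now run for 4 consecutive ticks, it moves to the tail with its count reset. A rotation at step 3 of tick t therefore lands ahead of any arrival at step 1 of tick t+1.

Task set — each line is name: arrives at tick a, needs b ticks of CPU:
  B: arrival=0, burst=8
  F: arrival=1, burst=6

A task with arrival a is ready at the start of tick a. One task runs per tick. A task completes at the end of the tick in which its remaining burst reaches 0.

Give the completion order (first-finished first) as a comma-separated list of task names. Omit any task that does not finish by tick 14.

t=0: queue=[B] q_used=0 → run B
t=1: queue=[B,F] q_used=1 → run B
t=2: queue=[B,F] q_used=2 → run B
t=3: queue=[B,F] q_used=3 → run B
t=4: queue=[F,B] q_used=0 → run F
t=5: queue=[F,B] q_used=1 → run F
t=6: queue=[F,B] q_used=2 → run F
t=7: queue=[F,B] q_used=3 → run F
t=8: queue=[B,F] q_used=0 → run B
t=9: queue=[B,F] q_used=1 → run B
t=10: queue=[B,F] q_used=2 → run B
t=11: queue=[B,F] q_used=3 → run B
t=12: queue=[F] q_used=0 → run F
t=13: queue=[F] q_used=1 → run F
t=14: (idle)

completion order = B, F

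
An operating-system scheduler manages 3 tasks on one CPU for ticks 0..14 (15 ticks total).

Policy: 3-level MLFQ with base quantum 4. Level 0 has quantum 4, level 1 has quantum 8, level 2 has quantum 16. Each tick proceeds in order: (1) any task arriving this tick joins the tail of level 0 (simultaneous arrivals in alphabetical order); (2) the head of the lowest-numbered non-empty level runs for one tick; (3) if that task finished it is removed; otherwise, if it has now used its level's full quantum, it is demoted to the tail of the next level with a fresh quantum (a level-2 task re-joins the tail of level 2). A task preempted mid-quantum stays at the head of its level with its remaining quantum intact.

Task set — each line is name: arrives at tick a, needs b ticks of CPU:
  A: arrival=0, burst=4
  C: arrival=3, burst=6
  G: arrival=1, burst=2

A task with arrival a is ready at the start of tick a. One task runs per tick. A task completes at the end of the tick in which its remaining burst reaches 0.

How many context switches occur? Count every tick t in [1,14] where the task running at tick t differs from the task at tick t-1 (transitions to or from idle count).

context switches = 3

t=0: L0/L1/L2 = A/-/- → run A
t=1: L0/L1/L2 = AG/-/- → run A
t=2: L0/L1/L2 = AG/-/- → run A
t=3: L0/L1/L2 = AGC/-/- → run A
t=4: L0/L1/L2 = GC/-/- → run G
t=5: L0/L1/L2 = GC/-/- → run G
t=6: L0/L1/L2 = C/-/- → run C
t=7: L0/L1/L2 = C/-/- → run C
t=8: L0/L1/L2 = C/-/- → run C
t=9: L0/L1/L2 = C/-/- → run C
t=10: L0/L1/L2 = -/C/- → run C
t=11: L0/L1/L2 = -/C/- → run C
t=12: (idle)
t=13: (idle)
t=14: (idle)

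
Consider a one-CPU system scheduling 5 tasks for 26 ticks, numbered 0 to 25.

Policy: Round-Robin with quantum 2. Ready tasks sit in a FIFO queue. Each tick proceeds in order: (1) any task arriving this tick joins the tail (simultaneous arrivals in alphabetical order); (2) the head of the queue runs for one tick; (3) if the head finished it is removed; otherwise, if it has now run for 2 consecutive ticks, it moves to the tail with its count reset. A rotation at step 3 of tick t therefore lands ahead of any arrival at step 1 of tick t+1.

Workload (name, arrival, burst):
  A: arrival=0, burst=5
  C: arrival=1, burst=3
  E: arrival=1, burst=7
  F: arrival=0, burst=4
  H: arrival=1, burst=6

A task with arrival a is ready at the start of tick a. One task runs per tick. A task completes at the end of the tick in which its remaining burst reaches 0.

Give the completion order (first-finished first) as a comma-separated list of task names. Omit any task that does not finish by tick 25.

completion order = F, C, A, H, E

t=0: queue=[A,F] q_used=0 → run A
t=1: queue=[A,F,C,E,H] q_used=1 → run A
t=2: queue=[F,C,E,H,A] q_used=0 → run F
t=3: queue=[F,C,E,H,A] q_used=1 → run F
t=4: queue=[C,E,H,A,F] q_used=0 → run C
t=5: queue=[C,E,H,A,F] q_used=1 → run C
t=6: queue=[E,H,A,F,C] q_used=0 → run E
t=7: queue=[E,H,A,F,C] q_used=1 → run E
t=8: queue=[H,A,F,C,E] q_used=0 → run H
t=9: queue=[H,A,F,C,E] q_used=1 → run H
t=10: queue=[A,F,C,E,H] q_used=0 → run A
t=11: queue=[A,F,C,E,H] q_used=1 → run A
t=12: queue=[F,C,E,H,A] q_used=0 → run F
t=13: queue=[F,C,E,H,A] q_used=1 → run F
t=14: queue=[C,E,H,A] q_used=0 → run C
t=15: queue=[E,H,A] q_used=0 → run E
t=16: queue=[E,H,A] q_used=1 → run E
t=17: queue=[H,A,E] q_used=0 → run H
t=18: queue=[H,A,E] q_used=1 → run H
t=19: queue=[A,E,H] q_used=0 → run A
t=20: queue=[E,H] q_used=0 → run E
t=21: queue=[E,H] q_used=1 → run E
t=22: queue=[H,E] q_used=0 → run H
t=23: queue=[H,E] q_used=1 → run H
t=24: queue=[E] q_used=0 → run E
t=25: (idle)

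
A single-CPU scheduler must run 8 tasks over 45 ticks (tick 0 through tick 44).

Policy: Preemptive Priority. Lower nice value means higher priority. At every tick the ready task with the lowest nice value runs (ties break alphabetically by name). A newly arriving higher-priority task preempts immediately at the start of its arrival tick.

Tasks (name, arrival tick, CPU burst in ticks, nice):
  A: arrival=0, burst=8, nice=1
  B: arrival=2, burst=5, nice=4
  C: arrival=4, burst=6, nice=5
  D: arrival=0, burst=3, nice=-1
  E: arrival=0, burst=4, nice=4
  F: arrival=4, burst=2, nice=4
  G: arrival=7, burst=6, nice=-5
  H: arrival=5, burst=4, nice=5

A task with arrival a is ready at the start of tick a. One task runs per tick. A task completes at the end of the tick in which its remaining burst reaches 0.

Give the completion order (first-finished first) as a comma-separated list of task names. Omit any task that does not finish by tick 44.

completion order = D, G, A, B, E, F, C, H

t=0: ready={A,D,E} → run D
t=1: ready={A,D,E} → run D
t=2: ready={A,B,D,E} → run D
t=3: ready={A,B,E} → run A
t=4: ready={A,B,C,E,F} → run A
t=5: ready={A,B,C,E,F,H} → run A
t=6: ready={A,B,C,E,F,H} → run A
t=7: ready={A,B,C,E,F,G,H} → run G
t=8: ready={A,B,C,E,F,G,H} → run G
t=9: ready={A,B,C,E,F,G,H} → run G
t=10: ready={A,B,C,E,F,G,H} → run G
t=11: ready={A,B,C,E,F,G,H} → run G
t=12: ready={A,B,C,E,F,G,H} → run G
t=13: ready={A,B,C,E,F,H} → run A
t=14: ready={A,B,C,E,F,H} → run A
t=15: ready={A,B,C,E,F,H} → run A
t=16: ready={A,B,C,E,F,H} → run A
t=17: ready={B,C,E,F,H} → run B
t=18: ready={B,C,E,F,H} → run B
t=19: ready={B,C,E,F,H} → run B
t=20: ready={B,C,E,F,H} → run B
t=21: ready={B,C,E,F,H} → run B
t=22: ready={C,E,F,H} → run E
t=23: ready={C,E,F,H} → run E
t=24: ready={C,E,F,H} → run E
t=25: ready={C,E,F,H} → run E
t=26: ready={C,F,H} → run F
t=27: ready={C,F,H} → run F
t=28: ready={C,H} → run C
t=29: ready={C,H} → run C
t=30: ready={C,H} → run C
t=31: ready={C,H} → run C
t=32: ready={C,H} → run C
t=33: ready={C,H} → run C
t=34: ready={H} → run H
t=35: ready={H} → run H
t=36: ready={H} → run H
t=37: ready={H} → run H
t=38: (idle)
t=39: (idle)
t=40: (idle)
t=41: (idle)
t=42: (idle)
t=43: (idle)
t=44: (idle)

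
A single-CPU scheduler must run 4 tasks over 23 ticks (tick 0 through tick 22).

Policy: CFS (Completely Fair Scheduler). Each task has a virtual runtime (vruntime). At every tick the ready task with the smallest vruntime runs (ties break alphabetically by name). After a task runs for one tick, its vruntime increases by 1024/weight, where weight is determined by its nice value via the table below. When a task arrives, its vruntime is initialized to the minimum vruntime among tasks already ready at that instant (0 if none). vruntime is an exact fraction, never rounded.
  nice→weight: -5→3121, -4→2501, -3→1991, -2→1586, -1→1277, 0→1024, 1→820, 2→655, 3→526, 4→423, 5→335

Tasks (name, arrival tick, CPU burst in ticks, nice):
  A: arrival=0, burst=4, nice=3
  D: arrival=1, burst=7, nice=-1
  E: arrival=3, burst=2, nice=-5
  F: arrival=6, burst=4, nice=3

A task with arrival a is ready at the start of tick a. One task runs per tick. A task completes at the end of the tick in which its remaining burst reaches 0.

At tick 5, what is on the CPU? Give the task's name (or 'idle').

t=0: vr[A=0] → run A
t=1: vr[A=512/263 D=512/263] → run A
t=2: vr[A=1024/263 D=512/263] → run D
t=3: vr[A=1024/263 D=923136/335851 E=923136/335851] → run D
t=4: vr[A=1024/263 D=1192448/335851 E=923136/335851] → run E
t=5: vr[A=1024/263 D=1192448/335851 E=3225018880/1048190971] → run E
t=6: vr[A=1024/263 D=1192448/335851 F=1192448/335851] → run D
t=7: vr[A=1024/263 D=1461760/335851 F=1192448/335851] → run F
t=8: vr[A=1024/263 D=1461760/335851 F=1846272/335851] → run A
t=9: vr[A=1536/263 D=1461760/335851 F=1846272/335851] → run D
t=10: vr[A=1536/263 D=1731072/335851 F=1846272/335851] → run D
t=11: vr[A=1536/263 D=2000384/335851 F=1846272/335851] → run F
t=12: vr[A=1536/263 D=2000384/335851 F=2500096/335851] → run A
t=13: vr[D=2000384/335851 F=2500096/335851] → run D
t=14: vr[D=2269696/335851 F=2500096/335851] → run D
t=15: vr[F=2500096/335851] → run F
t=16: vr[F=3153920/335851] → run F
t=17: (idle)
t=18: (idle)
t=19: (idle)
t=20: (idle)
t=21: (idle)
t=22: (idle)

running at tick 5 = E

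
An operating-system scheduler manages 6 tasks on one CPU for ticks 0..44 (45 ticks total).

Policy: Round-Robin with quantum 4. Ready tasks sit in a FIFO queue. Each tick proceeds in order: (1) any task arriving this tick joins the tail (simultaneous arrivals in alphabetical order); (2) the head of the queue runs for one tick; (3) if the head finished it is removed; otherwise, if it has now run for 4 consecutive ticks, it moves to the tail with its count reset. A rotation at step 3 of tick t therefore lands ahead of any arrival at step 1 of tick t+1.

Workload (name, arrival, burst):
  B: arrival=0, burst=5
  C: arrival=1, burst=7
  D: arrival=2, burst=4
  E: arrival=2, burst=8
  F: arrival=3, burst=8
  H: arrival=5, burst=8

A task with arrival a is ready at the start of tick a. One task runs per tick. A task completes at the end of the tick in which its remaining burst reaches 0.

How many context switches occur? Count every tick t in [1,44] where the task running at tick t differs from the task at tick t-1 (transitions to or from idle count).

t=0: queue=[B] q_used=0 → run B
t=1: queue=[B,C] q_used=1 → run B
t=2: queue=[B,C,D,E] q_used=2 → run B
t=3: queue=[B,C,D,E,F] q_used=3 → run B
t=4: queue=[C,D,E,F,B] q_used=0 → run C
t=5: queue=[C,D,E,F,B,H] q_used=1 → run C
t=6: queue=[C,D,E,F,B,H] q_used=2 → run C
t=7: queue=[C,D,E,F,B,H] q_used=3 → run C
t=8: queue=[D,E,F,B,H,C] q_used=0 → run D
t=9: queue=[D,E,F,B,H,C] q_used=1 → run D
t=10: queue=[D,E,F,B,H,C] q_used=2 → run D
t=11: queue=[D,E,F,B,H,C] q_used=3 → run D
t=12: queue=[E,F,B,H,C] q_used=0 → run E
t=13: queue=[E,F,B,H,C] q_used=1 → run E
t=14: queue=[E,F,B,H,C] q_used=2 → run E
t=15: queue=[E,F,B,H,C] q_used=3 → run E
t=16: queue=[F,B,H,C,E] q_used=0 → run F
t=17: queue=[F,B,H,C,E] q_used=1 → run F
t=18: queue=[F,B,H,C,E] q_used=2 → run F
t=19: queue=[F,B,H,C,E] q_used=3 → run F
t=20: queue=[B,H,C,E,F] q_used=0 → run B
t=21: queue=[H,C,E,F] q_used=0 → run H
t=22: queue=[H,C,E,F] q_used=1 → run H
t=23: queue=[H,C,E,F] q_used=2 → run H
t=24: queue=[H,C,E,F] q_used=3 → run H
t=25: queue=[C,E,F,H] q_used=0 → run C
t=26: queue=[C,E,F,H] q_used=1 → run C
t=27: queue=[C,E,F,H] q_used=2 → run C
t=28: queue=[E,F,H] q_used=0 → run E
t=29: queue=[E,F,H] q_used=1 → run E
t=30: queue=[E,F,H] q_used=2 → run E
t=31: queue=[E,F,H] q_used=3 → run E
t=32: queue=[F,H] q_used=0 → run F
t=33: queue=[F,H] q_used=1 → run F
t=34: queue=[F,H] q_used=2 → run F
t=35: queue=[F,H] q_used=3 → run F
t=36: queue=[H] q_used=0 → run H
t=37: queue=[H] q_used=1 → run H
t=38: queue=[H] q_used=2 → run H
t=39: queue=[H] q_used=3 → run H
t=40: (idle)
t=41: (idle)
t=42: (idle)
t=43: (idle)
t=44: (idle)

context switches = 11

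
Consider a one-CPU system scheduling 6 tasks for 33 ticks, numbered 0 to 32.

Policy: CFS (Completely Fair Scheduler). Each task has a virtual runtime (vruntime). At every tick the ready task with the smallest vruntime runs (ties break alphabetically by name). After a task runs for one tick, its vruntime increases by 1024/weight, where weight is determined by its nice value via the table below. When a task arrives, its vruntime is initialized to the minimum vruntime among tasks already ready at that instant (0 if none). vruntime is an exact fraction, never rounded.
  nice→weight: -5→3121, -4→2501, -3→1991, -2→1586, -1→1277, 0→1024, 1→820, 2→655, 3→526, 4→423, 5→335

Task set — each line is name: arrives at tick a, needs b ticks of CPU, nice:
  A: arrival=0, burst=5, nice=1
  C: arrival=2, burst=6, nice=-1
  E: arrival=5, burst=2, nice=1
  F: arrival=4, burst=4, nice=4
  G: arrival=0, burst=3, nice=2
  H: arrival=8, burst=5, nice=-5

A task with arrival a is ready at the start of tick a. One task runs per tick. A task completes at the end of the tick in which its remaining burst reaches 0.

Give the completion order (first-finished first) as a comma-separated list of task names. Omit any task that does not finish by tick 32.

completion order = E, G, H, A, C, F

t=0: vr[A=0 G=0] → run A
t=1: vr[A=256/205 G=0] → run G
t=2: vr[A=256/205 C=256/205 G=1024/655] → run A
t=3: vr[A=512/205 C=256/205 G=1024/655] → run C
t=4: vr[A=512/205 C=536832/261785 F=1024/655 G=1024/655] → run F
t=5: vr[A=512/205 C=536832/261785 E=1024/655 F=1103872/277065 G=1024/655] → run E
t=6: vr[A=512/205 C=536832/261785 E=15104/5371 F=1103872/277065 G=1024/655] → run G
t=7: vr[A=512/205 C=536832/261785 E=15104/5371 F=1103872/277065 G=2048/655] → run C
t=8: vr[A=512/205 C=746752/261785 E=15104/5371 F=1103872/277065 G=2048/655 H=512/205] → run A
t=9: vr[A=768/205 C=746752/261785 E=15104/5371 F=1103872/277065 G=2048/655 H=512/205] → run H
t=10: vr[A=768/205 C=746752/261785 E=15104/5371 F=1103872/277065 G=2048/655 H=1807872/639805] → run E
t=11: vr[A=768/205 C=746752/261785 F=1103872/277065 G=2048/655 H=1807872/639805] → run H
t=12: vr[A=768/205 C=746752/261785 F=1103872/277065 G=2048/655 H=2017792/639805] → run C
t=13: vr[A=768/205 C=956672/261785 F=1103872/277065 G=2048/655 H=2017792/639805] → run G
t=14: vr[A=768/205 C=956672/261785 F=1103872/277065 H=2017792/639805] → run H
t=15: vr[A=768/205 C=956672/261785 F=1103872/277065 H=2227712/639805] → run H
t=16: vr[A=768/205 C=956672/261785 F=1103872/277065 H=2437632/639805] → run C
t=17: vr[A=768/205 C=1166592/261785 F=1103872/277065 H=2437632/639805] → run A
t=18: vr[A=1024/205 C=1166592/261785 F=1103872/277065 H=2437632/639805] → run H
t=19: vr[A=1024/205 C=1166592/261785 F=1103872/277065] → run F
t=20: vr[A=1024/205 C=1166592/261785 F=1774592/277065] → run C
t=21: vr[A=1024/205 C=1376512/261785 F=1774592/277065] → run A
t=22: vr[C=1376512/261785 F=1774592/277065] → run C
t=23: vr[F=1774592/277065] → run F
t=24: vr[F=815104/92355] → run F
t=25: (idle)
t=26: (idle)
t=27: (idle)
t=28: (idle)
t=29: (idle)
t=30: (idle)
t=31: (idle)
t=32: (idle)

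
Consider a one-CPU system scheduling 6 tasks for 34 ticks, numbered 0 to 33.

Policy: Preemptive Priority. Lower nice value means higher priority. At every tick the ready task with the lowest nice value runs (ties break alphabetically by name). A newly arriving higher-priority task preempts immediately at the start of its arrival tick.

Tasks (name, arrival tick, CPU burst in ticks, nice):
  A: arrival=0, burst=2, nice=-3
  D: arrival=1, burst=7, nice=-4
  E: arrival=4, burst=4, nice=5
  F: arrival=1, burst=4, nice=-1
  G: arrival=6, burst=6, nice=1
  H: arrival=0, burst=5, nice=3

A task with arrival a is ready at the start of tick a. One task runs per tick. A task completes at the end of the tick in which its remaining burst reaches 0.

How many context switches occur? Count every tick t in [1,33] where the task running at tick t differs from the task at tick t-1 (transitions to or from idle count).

t=0: ready={A,H} → run A
t=1: ready={A,D,F,H} → run D
t=2: ready={A,D,F,H} → run D
t=3: ready={A,D,F,H} → run D
t=4: ready={A,D,E,F,H} → run D
t=5: ready={A,D,E,F,H} → run D
t=6: ready={A,D,E,F,G,H} → run D
t=7: ready={A,D,E,F,G,H} → run D
t=8: ready={A,E,F,G,H} → run A
t=9: ready={E,F,G,H} → run F
t=10: ready={E,F,G,H} → run F
t=11: ready={E,F,G,H} → run F
t=12: ready={E,F,G,H} → run F
t=13: ready={E,G,H} → run G
t=14: ready={E,G,H} → run G
t=15: ready={E,G,H} → run G
t=16: ready={E,G,H} → run G
t=17: ready={E,G,H} → run G
t=18: ready={E,G,H} → run G
t=19: ready={E,H} → run H
t=20: ready={E,H} → run H
t=21: ready={E,H} → run H
t=22: ready={E,H} → run H
t=23: ready={E,H} → run H
t=24: ready={E} → run E
t=25: ready={E} → run E
t=26: ready={E} → run E
t=27: ready={E} → run E
t=28: (idle)
t=29: (idle)
t=30: (idle)
t=31: (idle)
t=32: (idle)
t=33: (idle)

context switches = 7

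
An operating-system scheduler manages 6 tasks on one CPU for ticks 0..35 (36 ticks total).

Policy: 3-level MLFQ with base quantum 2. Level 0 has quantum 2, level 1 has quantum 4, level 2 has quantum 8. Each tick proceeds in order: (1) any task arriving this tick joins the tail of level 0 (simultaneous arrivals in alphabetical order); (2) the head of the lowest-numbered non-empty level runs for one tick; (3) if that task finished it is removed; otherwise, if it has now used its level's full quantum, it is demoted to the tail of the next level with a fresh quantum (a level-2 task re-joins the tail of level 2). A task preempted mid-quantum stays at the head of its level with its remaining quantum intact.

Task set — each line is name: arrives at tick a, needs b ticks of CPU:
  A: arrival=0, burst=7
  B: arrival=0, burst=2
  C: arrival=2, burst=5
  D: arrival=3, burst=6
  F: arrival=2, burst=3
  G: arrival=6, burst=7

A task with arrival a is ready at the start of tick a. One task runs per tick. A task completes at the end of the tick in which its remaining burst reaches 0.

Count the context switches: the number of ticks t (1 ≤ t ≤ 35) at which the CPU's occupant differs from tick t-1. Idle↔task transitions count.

context switches = 13

t=0: L0/L1/L2 = AB/-/- → run A
t=1: L0/L1/L2 = AB/-/- → run A
t=2: L0/L1/L2 = BCF/A/- → run B
t=3: L0/L1/L2 = BCFD/A/- → run B
t=4: L0/L1/L2 = CFD/A/- → run C
t=5: L0/L1/L2 = CFD/A/- → run C
t=6: L0/L1/L2 = FDG/AC/- → run F
t=7: L0/L1/L2 = FDG/AC/- → run F
t=8: L0/L1/L2 = DG/ACF/- → run D
t=9: L0/L1/L2 = DG/ACF/- → run D
t=10: L0/L1/L2 = G/ACFD/- → run G
t=11: L0/L1/L2 = G/ACFD/- → run G
t=12: L0/L1/L2 = -/ACFDG/- → run A
t=13: L0/L1/L2 = -/ACFDG/- → run A
t=14: L0/L1/L2 = -/ACFDG/- → run A
t=15: L0/L1/L2 = -/ACFDG/- → run A
t=16: L0/L1/L2 = -/CFDG/A → run C
t=17: L0/L1/L2 = -/CFDG/A → run C
t=18: L0/L1/L2 = -/CFDG/A → run C
t=19: L0/L1/L2 = -/FDG/A → run F
t=20: L0/L1/L2 = -/DG/A → run D
t=21: L0/L1/L2 = -/DG/A → run D
t=22: L0/L1/L2 = -/DG/A → run D
t=23: L0/L1/L2 = -/DG/A → run D
t=24: L0/L1/L2 = -/G/A → run G
t=25: L0/L1/L2 = -/G/A → run G
t=26: L0/L1/L2 = -/G/A → run G
t=27: L0/L1/L2 = -/G/A → run G
t=28: L0/L1/L2 = -/-/AG → run A
t=29: L0/L1/L2 = -/-/G → run G
t=30: (idle)
t=31: (idle)
t=32: (idle)
t=33: (idle)
t=34: (idle)
t=35: (idle)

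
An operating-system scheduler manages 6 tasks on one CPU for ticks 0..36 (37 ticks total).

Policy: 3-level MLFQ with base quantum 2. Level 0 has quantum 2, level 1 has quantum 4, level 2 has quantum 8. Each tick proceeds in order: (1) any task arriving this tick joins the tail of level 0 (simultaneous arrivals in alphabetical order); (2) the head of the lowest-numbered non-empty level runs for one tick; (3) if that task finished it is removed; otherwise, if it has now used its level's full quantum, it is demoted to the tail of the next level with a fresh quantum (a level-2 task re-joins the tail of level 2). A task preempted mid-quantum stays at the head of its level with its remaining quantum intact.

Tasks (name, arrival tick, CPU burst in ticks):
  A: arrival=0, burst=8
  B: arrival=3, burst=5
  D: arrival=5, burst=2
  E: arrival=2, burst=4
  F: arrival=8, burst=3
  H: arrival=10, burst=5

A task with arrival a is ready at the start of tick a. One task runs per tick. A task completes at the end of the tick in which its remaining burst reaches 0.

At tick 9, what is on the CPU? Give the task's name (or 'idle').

running at tick 9 = F

t=0: L0/L1/L2 = A/-/- → run A
t=1: L0/L1/L2 = A/-/- → run A
t=2: L0/L1/L2 = E/A/- → run E
t=3: L0/L1/L2 = EB/A/- → run E
t=4: L0/L1/L2 = B/AE/- → run B
t=5: L0/L1/L2 = BD/AE/- → run B
t=6: L0/L1/L2 = D/AEB/- → run D
t=7: L0/L1/L2 = D/AEB/- → run D
t=8: L0/L1/L2 = F/AEB/- → run F
t=9: L0/L1/L2 = F/AEB/- → run F
t=10: L0/L1/L2 = H/AEBF/- → run H
t=11: L0/L1/L2 = H/AEBF/- → run H
t=12: L0/L1/L2 = -/AEBFH/- → run A
t=13: L0/L1/L2 = -/AEBFH/- → run A
t=14: L0/L1/L2 = -/AEBFH/- → run A
t=15: L0/L1/L2 = -/AEBFH/- → run A
t=16: L0/L1/L2 = -/EBFH/A → run E
t=17: L0/L1/L2 = -/EBFH/A → run E
t=18: L0/L1/L2 = -/BFH/A → run B
t=19: L0/L1/L2 = -/BFH/A → run B
t=20: L0/L1/L2 = -/BFH/A → run B
t=21: L0/L1/L2 = -/FH/A → run F
t=22: L0/L1/L2 = -/H/A → run H
t=23: L0/L1/L2 = -/H/A → run H
t=24: L0/L1/L2 = -/H/A → run H
t=25: L0/L1/L2 = -/-/A → run A
t=26: L0/L1/L2 = -/-/A → run A
t=27: (idle)
t=28: (idle)
t=29: (idle)
t=30: (idle)
t=31: (idle)
t=32: (idle)
t=33: (idle)
t=34: (idle)
t=35: (idle)
t=36: (idle)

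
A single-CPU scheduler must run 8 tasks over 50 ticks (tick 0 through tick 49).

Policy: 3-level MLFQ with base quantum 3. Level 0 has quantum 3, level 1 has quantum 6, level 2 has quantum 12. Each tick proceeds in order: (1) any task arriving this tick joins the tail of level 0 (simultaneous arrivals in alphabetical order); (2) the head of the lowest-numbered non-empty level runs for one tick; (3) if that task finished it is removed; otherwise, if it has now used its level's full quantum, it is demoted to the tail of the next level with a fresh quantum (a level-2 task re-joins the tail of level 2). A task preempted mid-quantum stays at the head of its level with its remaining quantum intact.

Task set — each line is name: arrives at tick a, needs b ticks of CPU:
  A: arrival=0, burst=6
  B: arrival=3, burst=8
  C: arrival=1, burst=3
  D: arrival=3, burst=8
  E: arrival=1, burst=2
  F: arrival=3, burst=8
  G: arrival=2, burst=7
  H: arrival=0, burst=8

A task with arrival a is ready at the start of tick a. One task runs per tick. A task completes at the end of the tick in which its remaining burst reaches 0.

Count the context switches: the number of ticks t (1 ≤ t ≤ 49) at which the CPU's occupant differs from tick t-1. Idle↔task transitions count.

t=0: L0/L1/L2 = AH/-/- → run A
t=1: L0/L1/L2 = AHCE/-/- → run A
t=2: L0/L1/L2 = AHCEG/-/- → run A
t=3: L0/L1/L2 = HCEGBDF/A/- → run H
t=4: L0/L1/L2 = HCEGBDF/A/- → run H
t=5: L0/L1/L2 = HCEGBDF/A/- → run H
t=6: L0/L1/L2 = CEGBDF/AH/- → run C
t=7: L0/L1/L2 = CEGBDF/AH/- → run C
t=8: L0/L1/L2 = CEGBDF/AH/- → run C
t=9: L0/L1/L2 = EGBDF/AH/- → run E
t=10: L0/L1/L2 = EGBDF/AH/- → run E
t=11: L0/L1/L2 = GBDF/AH/- → run G
t=12: L0/L1/L2 = GBDF/AH/- → run G
t=13: L0/L1/L2 = GBDF/AH/- → run G
t=14: L0/L1/L2 = BDF/AHG/- → run B
t=15: L0/L1/L2 = BDF/AHG/- → run B
t=16: L0/L1/L2 = BDF/AHG/- → run B
t=17: L0/L1/L2 = DF/AHGB/- → run D
t=18: L0/L1/L2 = DF/AHGB/- → run D
t=19: L0/L1/L2 = DF/AHGB/- → run D
t=20: L0/L1/L2 = F/AHGBD/- → run F
t=21: L0/L1/L2 = F/AHGBD/- → run F
t=22: L0/L1/L2 = F/AHGBD/- → run F
t=23: L0/L1/L2 = -/AHGBDF/- → run A
t=24: L0/L1/L2 = -/AHGBDF/- → run A
t=25: L0/L1/L2 = -/AHGBDF/- → run A
t=26: L0/L1/L2 = -/HGBDF/- → run H
t=27: L0/L1/L2 = -/HGBDF/- → run H
t=28: L0/L1/L2 = -/HGBDF/- → run H
t=29: L0/L1/L2 = -/HGBDF/- → run H
t=30: L0/L1/L2 = -/HGBDF/- → run H
t=31: L0/L1/L2 = -/GBDF/- → run G
t=32: L0/L1/L2 = -/GBDF/- → run G
t=33: L0/L1/L2 = -/GBDF/- → run G
t=34: L0/L1/L2 = -/GBDF/- → run G
t=35: L0/L1/L2 = -/BDF/- → run B
t=36: L0/L1/L2 = -/BDF/- → run B
t=37: L0/L1/L2 = -/BDF/- → run B
t=38: L0/L1/L2 = -/BDF/- → run B
t=39: L0/L1/L2 = -/BDF/- → run B
t=40: L0/L1/L2 = -/DF/- → run D
t=41: L0/L1/L2 = -/DF/- → run D
t=42: L0/L1/L2 = -/DF/- → run D
t=43: L0/L1/L2 = -/DF/- → run D
t=44: L0/L1/L2 = -/DF/- → run D
t=45: L0/L1/L2 = -/F/- → run F
t=46: L0/L1/L2 = -/F/- → run F
t=47: L0/L1/L2 = -/F/- → run F
t=48: L0/L1/L2 = -/F/- → run F
t=49: L0/L1/L2 = -/F/- → run F

context switches = 13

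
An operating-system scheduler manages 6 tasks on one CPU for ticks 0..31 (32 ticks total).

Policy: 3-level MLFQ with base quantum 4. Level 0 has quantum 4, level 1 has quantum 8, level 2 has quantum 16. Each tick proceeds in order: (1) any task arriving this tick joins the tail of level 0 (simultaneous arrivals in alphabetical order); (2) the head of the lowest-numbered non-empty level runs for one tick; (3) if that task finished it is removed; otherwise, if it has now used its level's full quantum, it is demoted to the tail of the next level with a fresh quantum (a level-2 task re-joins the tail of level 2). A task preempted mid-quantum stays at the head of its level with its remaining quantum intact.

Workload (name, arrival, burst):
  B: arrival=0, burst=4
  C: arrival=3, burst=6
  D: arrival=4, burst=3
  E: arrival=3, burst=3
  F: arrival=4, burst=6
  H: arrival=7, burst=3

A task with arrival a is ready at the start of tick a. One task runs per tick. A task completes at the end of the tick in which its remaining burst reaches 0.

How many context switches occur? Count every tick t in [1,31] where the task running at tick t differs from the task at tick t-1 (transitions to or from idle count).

context switches = 8

t=0: L0/L1/L2 = B/-/- → run B
t=1: L0/L1/L2 = B/-/- → run B
t=2: L0/L1/L2 = B/-/- → run B
t=3: L0/L1/L2 = BCE/-/- → run B
t=4: L0/L1/L2 = CEDF/-/- → run C
t=5: L0/L1/L2 = CEDF/-/- → run C
t=6: L0/L1/L2 = CEDF/-/- → run C
t=7: L0/L1/L2 = CEDFH/-/- → run C
t=8: L0/L1/L2 = EDFH/C/- → run E
t=9: L0/L1/L2 = EDFH/C/- → run E
t=10: L0/L1/L2 = EDFH/C/- → run E
t=11: L0/L1/L2 = DFH/C/- → run D
t=12: L0/L1/L2 = DFH/C/- → run D
t=13: L0/L1/L2 = DFH/C/- → run D
t=14: L0/L1/L2 = FH/C/- → run F
t=15: L0/L1/L2 = FH/C/- → run F
t=16: L0/L1/L2 = FH/C/- → run F
t=17: L0/L1/L2 = FH/C/- → run F
t=18: L0/L1/L2 = H/CF/- → run H
t=19: L0/L1/L2 = H/CF/- → run H
t=20: L0/L1/L2 = H/CF/- → run H
t=21: L0/L1/L2 = -/CF/- → run C
t=22: L0/L1/L2 = -/CF/- → run C
t=23: L0/L1/L2 = -/F/- → run F
t=24: L0/L1/L2 = -/F/- → run F
t=25: (idle)
t=26: (idle)
t=27: (idle)
t=28: (idle)
t=29: (idle)
t=30: (idle)
t=31: (idle)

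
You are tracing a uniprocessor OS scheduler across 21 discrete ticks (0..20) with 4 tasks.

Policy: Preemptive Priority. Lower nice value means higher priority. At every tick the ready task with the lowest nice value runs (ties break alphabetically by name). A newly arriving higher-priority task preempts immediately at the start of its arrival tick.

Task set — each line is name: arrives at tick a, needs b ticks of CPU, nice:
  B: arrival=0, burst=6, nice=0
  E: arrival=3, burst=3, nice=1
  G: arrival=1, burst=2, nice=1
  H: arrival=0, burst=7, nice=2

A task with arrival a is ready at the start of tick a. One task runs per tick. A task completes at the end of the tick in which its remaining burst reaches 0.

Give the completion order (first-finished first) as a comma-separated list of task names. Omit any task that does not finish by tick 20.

t=0: ready={B,H} → run B
t=1: ready={B,G,H} → run B
t=2: ready={B,G,H} → run B
t=3: ready={B,E,G,H} → run B
t=4: ready={B,E,G,H} → run B
t=5: ready={B,E,G,H} → run B
t=6: ready={E,G,H} → run E
t=7: ready={E,G,H} → run E
t=8: ready={E,G,H} → run E
t=9: ready={G,H} → run G
t=10: ready={G,H} → run G
t=11: ready={H} → run H
t=12: ready={H} → run H
t=13: ready={H} → run H
t=14: ready={H} → run H
t=15: ready={H} → run H
t=16: ready={H} → run H
t=17: ready={H} → run H
t=18: (idle)
t=19: (idle)
t=20: (idle)

completion order = B, E, G, H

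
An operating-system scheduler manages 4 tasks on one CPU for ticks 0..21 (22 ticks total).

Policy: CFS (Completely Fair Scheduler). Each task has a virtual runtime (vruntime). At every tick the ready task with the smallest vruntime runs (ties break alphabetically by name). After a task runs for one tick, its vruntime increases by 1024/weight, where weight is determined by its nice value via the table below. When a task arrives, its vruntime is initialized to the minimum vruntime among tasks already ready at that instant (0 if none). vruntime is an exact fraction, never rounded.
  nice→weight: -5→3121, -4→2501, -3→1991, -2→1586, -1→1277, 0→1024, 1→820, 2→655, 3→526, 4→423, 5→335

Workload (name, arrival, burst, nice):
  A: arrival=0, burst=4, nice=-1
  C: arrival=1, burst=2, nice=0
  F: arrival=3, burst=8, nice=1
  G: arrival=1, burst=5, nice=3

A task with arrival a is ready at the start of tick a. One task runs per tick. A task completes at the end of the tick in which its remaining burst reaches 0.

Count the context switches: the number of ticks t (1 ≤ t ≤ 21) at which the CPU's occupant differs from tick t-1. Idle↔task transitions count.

context switches = 16

t=0: vr[A=0] → run A
t=1: vr[A=1024/1277 C=1024/1277 G=1024/1277] → run A
t=2: vr[A=2048/1277 C=1024/1277 G=1024/1277] → run C
t=3: vr[A=2048/1277 C=2301/1277 F=1024/1277 G=1024/1277] → run F
t=4: vr[A=2048/1277 C=2301/1277 F=536832/261785 G=1024/1277] → run G
t=5: vr[A=2048/1277 C=2301/1277 F=536832/261785 G=923136/335851] → run A
t=6: vr[A=3072/1277 C=2301/1277 F=536832/261785 G=923136/335851] → run C
t=7: vr[A=3072/1277 F=536832/261785 G=923136/335851] → run F
t=8: vr[A=3072/1277 F=863744/261785 G=923136/335851] → run A
t=9: vr[F=863744/261785 G=923136/335851] → run G
t=10: vr[F=863744/261785 G=1576960/335851] → run F
t=11: vr[F=1190656/261785 G=1576960/335851] → run F
t=12: vr[F=1517568/261785 G=1576960/335851] → run G
t=13: vr[F=1517568/261785 G=2230784/335851] → run F
t=14: vr[F=368896/52357 G=2230784/335851] → run G
t=15: vr[F=368896/52357 G=2884608/335851] → run F
t=16: vr[F=2171392/261785 G=2884608/335851] → run F
t=17: vr[F=2498304/261785 G=2884608/335851] → run G
t=18: vr[F=2498304/261785] → run F
t=19: (idle)
t=20: (idle)
t=21: (idle)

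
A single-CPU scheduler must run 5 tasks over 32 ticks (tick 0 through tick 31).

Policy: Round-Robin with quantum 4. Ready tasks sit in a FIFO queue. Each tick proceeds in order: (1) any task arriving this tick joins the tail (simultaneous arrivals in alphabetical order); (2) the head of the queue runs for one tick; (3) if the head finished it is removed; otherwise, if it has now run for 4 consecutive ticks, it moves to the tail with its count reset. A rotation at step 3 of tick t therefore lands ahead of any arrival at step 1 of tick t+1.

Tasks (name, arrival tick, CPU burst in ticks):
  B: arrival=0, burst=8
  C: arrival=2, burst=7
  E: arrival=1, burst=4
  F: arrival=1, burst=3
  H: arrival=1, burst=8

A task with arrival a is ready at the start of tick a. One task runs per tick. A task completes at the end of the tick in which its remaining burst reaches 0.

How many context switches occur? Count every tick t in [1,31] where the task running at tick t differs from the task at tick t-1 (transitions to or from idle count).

t=0: queue=[B] q_used=0 → run B
t=1: queue=[B,E,F,H] q_used=1 → run B
t=2: queue=[B,E,F,H,C] q_used=2 → run B
t=3: queue=[B,E,F,H,C] q_used=3 → run B
t=4: queue=[E,F,H,C,B] q_used=0 → run E
t=5: queue=[E,F,H,C,B] q_used=1 → run E
t=6: queue=[E,F,H,C,B] q_used=2 → run E
t=7: queue=[E,F,H,C,B] q_used=3 → run E
t=8: queue=[F,H,C,B] q_used=0 → run F
t=9: queue=[F,H,C,B] q_used=1 → run F
t=10: queue=[F,H,C,B] q_used=2 → run F
t=11: queue=[H,C,B] q_used=0 → run H
t=12: queue=[H,C,B] q_used=1 → run H
t=13: queue=[H,C,B] q_used=2 → run H
t=14: queue=[H,C,B] q_used=3 → run H
t=15: queue=[C,B,H] q_used=0 → run C
t=16: queue=[C,B,H] q_used=1 → run C
t=17: queue=[C,B,H] q_used=2 → run C
t=18: queue=[C,B,H] q_used=3 → run C
t=19: queue=[B,H,C] q_used=0 → run B
t=20: queue=[B,H,C] q_used=1 → run B
t=21: queue=[B,H,C] q_used=2 → run B
t=22: queue=[B,H,C] q_used=3 → run B
t=23: queue=[H,C] q_used=0 → run H
t=24: queue=[H,C] q_used=1 → run H
t=25: queue=[H,C] q_used=2 → run H
t=26: queue=[H,C] q_used=3 → run H
t=27: queue=[C] q_used=0 → run C
t=28: queue=[C] q_used=1 → run C
t=29: queue=[C] q_used=2 → run C
t=30: (idle)
t=31: (idle)

context switches = 8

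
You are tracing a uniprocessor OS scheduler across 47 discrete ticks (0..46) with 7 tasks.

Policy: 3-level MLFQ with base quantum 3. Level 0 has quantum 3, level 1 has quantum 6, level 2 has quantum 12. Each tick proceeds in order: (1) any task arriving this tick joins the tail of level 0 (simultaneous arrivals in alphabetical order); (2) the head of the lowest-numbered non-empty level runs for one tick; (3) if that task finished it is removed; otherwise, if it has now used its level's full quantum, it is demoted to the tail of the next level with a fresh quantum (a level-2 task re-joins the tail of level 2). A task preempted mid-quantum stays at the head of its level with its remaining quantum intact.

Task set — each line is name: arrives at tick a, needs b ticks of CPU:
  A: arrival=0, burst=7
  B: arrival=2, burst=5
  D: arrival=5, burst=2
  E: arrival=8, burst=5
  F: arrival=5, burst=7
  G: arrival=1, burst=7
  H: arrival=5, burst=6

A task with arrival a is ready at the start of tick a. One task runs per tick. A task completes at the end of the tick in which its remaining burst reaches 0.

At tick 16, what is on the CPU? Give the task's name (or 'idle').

running at tick 16 = H

t=0: L0/L1/L2 = A/-/- → run A
t=1: L0/L1/L2 = AG/-/- → run A
t=2: L0/L1/L2 = AGB/-/- → run A
t=3: L0/L1/L2 = GB/A/- → run G
t=4: L0/L1/L2 = GB/A/- → run G
t=5: L0/L1/L2 = GBDFH/A/- → run G
t=6: L0/L1/L2 = BDFH/AG/- → run B
t=7: L0/L1/L2 = BDFH/AG/- → run B
t=8: L0/L1/L2 = BDFHE/AG/- → run B
t=9: L0/L1/L2 = DFHE/AGB/- → run D
t=10: L0/L1/L2 = DFHE/AGB/- → run D
t=11: L0/L1/L2 = FHE/AGB/- → run F
t=12: L0/L1/L2 = FHE/AGB/- → run F
t=13: L0/L1/L2 = FHE/AGB/- → run F
t=14: L0/L1/L2 = HE/AGBF/- → run H
t=15: L0/L1/L2 = HE/AGBF/- → run H
t=16: L0/L1/L2 = HE/AGBF/- → run H
t=17: L0/L1/L2 = E/AGBFH/- → run E
t=18: L0/L1/L2 = E/AGBFH/- → run E
t=19: L0/L1/L2 = E/AGBFH/- → run E
t=20: L0/L1/L2 = -/AGBFHE/- → run A
t=21: L0/L1/L2 = -/AGBFHE/- → run A
t=22: L0/L1/L2 = -/AGBFHE/- → run A
t=23: L0/L1/L2 = -/AGBFHE/- → run A
t=24: L0/L1/L2 = -/GBFHE/- → run G
t=25: L0/L1/L2 = -/GBFHE/- → run G
t=26: L0/L1/L2 = -/GBFHE/- → run G
t=27: L0/L1/L2 = -/GBFHE/- → run G
t=28: L0/L1/L2 = -/BFHE/- → run B
t=29: L0/L1/L2 = -/BFHE/- → run B
t=30: L0/L1/L2 = -/FHE/- → run F
t=31: L0/L1/L2 = -/FHE/- → run F
t=32: L0/L1/L2 = -/FHE/- → run F
t=33: L0/L1/L2 = -/FHE/- → run F
t=34: L0/L1/L2 = -/HE/- → run H
t=35: L0/L1/L2 = -/HE/- → run H
t=36: L0/L1/L2 = -/HE/- → run H
t=37: L0/L1/L2 = -/E/- → run E
t=38: L0/L1/L2 = -/E/- → run E
t=39: (idle)
t=40: (idle)
t=41: (idle)
t=42: (idle)
t=43: (idle)
t=44: (idle)
t=45: (idle)
t=46: (idle)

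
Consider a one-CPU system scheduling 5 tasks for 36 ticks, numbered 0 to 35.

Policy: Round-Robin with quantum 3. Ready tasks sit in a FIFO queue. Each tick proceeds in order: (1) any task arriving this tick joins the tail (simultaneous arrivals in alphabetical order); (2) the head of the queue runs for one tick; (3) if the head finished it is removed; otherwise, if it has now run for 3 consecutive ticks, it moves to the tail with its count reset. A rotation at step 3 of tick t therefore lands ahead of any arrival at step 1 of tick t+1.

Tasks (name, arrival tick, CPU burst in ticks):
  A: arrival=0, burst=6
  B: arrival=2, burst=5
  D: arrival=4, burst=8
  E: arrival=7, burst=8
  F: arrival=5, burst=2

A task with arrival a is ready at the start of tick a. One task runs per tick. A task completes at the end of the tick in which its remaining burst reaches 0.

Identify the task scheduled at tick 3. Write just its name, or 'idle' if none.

running at tick 3 = B

t=0: queue=[A] q_used=0 → run A
t=1: queue=[A] q_used=1 → run A
t=2: queue=[A,B] q_used=2 → run A
t=3: queue=[B,A] q_used=0 → run B
t=4: queue=[B,A,D] q_used=1 → run B
t=5: queue=[B,A,D,F] q_used=2 → run B
t=6: queue=[A,D,F,B] q_used=0 → run A
t=7: queue=[A,D,F,B,E] q_used=1 → run A
t=8: queue=[A,D,F,B,E] q_used=2 → run A
t=9: queue=[D,F,B,E] q_used=0 → run D
t=10: queue=[D,F,B,E] q_used=1 → run D
t=11: queue=[D,F,B,E] q_used=2 → run D
t=12: queue=[F,B,E,D] q_used=0 → run F
t=13: queue=[F,B,E,D] q_used=1 → run F
t=14: queue=[B,E,D] q_used=0 → run B
t=15: queue=[B,E,D] q_used=1 → run B
t=16: queue=[E,D] q_used=0 → run E
t=17: queue=[E,D] q_used=1 → run E
t=18: queue=[E,D] q_used=2 → run E
t=19: queue=[D,E] q_used=0 → run D
t=20: queue=[D,E] q_used=1 → run D
t=21: queue=[D,E] q_used=2 → run D
t=22: queue=[E,D] q_used=0 → run E
t=23: queue=[E,D] q_used=1 → run E
t=24: queue=[E,D] q_used=2 → run E
t=25: queue=[D,E] q_used=0 → run D
t=26: queue=[D,E] q_used=1 → run D
t=27: queue=[E] q_used=0 → run E
t=28: queue=[E] q_used=1 → run E
t=29: (idle)
t=30: (idle)
t=31: (idle)
t=32: (idle)
t=33: (idle)
t=34: (idle)
t=35: (idle)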